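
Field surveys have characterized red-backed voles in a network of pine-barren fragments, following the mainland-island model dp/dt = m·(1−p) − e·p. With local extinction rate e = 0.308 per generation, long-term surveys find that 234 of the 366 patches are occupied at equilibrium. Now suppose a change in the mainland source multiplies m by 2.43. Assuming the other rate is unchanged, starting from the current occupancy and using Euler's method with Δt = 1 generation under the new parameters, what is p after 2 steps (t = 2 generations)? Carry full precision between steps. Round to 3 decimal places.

Observed p* = 234/366 = 0.63934.
Balance m(1−p*) = e·p* gives m = e·p*/(1−p*) = 0.308×0.63934/0.36066 = 0.54600.
Starting from p₀ = 0.63934; update p ← p + (dp/dt)·Δt with the new parameters.
p: 0.63934 → 0.92094  (Δp = +0.28159)
p: 0.92094 → 0.74219  (Δp = -0.17875)

0.742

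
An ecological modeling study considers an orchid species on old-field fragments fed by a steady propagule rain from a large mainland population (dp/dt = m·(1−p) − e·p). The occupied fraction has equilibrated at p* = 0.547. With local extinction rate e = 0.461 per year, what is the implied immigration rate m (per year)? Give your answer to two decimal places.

0.56

At equilibrium m(1−p*) = e·p*, so m = e·p*/(1−p*).
m = 0.461 × 0.547 / 0.4530 = 0.2522/0.4530 = 0.5567.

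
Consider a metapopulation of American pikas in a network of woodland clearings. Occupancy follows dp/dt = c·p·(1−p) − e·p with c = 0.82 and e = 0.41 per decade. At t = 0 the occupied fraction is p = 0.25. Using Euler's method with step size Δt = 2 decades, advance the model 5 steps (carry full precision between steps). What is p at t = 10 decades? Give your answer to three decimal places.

0.499

Update rule: p ← p + [c·p·(1−p) − e·p]·Δt with Δt = 2.
p: 0.25000 → 0.35250  (Δp = +0.10250)
p: 0.35250 → 0.43777  (Δp = +0.08527)
p: 0.43777 → 0.48245  (Δp = +0.04468)
p: 0.48245 → 0.49634  (Δp = +0.01389)
p: 0.49634 → 0.49932  (Δp = +0.00298)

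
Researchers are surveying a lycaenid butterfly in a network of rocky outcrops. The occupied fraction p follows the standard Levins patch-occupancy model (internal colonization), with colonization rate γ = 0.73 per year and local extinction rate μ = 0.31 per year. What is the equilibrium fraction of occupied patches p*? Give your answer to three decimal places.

At equilibrium, colonization balances extinction: γ·p*·(1−p*) = μ·p*.
So p* = 1 − μ/γ = 1 − 0.31/0.73 = 1 − 0.4247 = 0.5753.

0.575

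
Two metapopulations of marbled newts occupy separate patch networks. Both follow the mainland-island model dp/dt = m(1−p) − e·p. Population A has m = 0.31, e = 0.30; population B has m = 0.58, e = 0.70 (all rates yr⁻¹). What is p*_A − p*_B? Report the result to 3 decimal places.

A: p*_A = m/(m+e) = 0.31/0.6100 = 0.5082.
B: p*_B = 0.58/1.2800 = 0.4531.
p*_A − p*_B = 0.5082 − 0.4531 = 0.0551.

0.055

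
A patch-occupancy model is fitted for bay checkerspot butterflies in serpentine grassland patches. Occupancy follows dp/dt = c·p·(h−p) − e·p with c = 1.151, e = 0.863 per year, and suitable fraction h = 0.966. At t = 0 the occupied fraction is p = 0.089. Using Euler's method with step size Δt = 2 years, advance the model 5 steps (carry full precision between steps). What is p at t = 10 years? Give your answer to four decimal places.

Update rule: p ← p + [c·p·(h−p) − e·p]·Δt with Δt = 2.
  1  |  dp/dt·Δt = +0.026064  |  p_1 = 0.115064
  2  |  dp/dt·Δt = +0.026793  |  p_2 = 0.141857
  3  |  dp/dt·Δt = +0.024283  |  p_3 = 0.166140
  4  |  dp/dt·Δt = +0.019152  |  p_4 = 0.185292
  5  |  dp/dt·Δt = +0.013191  |  p_5 = 0.198483

0.1985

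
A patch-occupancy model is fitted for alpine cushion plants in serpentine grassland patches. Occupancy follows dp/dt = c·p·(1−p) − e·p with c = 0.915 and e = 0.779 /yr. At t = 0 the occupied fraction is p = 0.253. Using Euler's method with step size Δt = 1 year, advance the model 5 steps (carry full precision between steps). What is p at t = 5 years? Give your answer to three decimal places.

0.183

Update rule: p ← p + [c·p·(1−p) − e·p]·Δt with Δt = 1.
t = 1: p = 0.25300 + (-0.02416) = 0.22884
t = 2: p = 0.22884 + (-0.01679) = 0.21205
t = 3: p = 0.21205 + (-0.01230) = 0.19974
t = 4: p = 0.19974 + (-0.00934) = 0.19040
t = 5: p = 0.19040 + (-0.00728) = 0.18312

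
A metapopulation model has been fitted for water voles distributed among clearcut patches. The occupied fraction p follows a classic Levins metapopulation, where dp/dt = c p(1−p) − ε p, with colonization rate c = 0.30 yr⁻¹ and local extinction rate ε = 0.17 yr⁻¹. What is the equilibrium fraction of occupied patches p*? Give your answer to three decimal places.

0.433

At equilibrium, colonization balances extinction: c·p*·(1−p*) = ε·p*.
So p* = 1 − ε/c = 1 − 0.17/0.30 = 1 − 0.5667 = 0.4333.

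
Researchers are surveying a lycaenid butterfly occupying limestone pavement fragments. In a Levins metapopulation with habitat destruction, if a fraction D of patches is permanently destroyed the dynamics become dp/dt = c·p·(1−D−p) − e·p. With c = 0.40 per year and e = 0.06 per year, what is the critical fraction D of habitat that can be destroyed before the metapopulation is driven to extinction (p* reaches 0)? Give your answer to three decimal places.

The nontrivial equilibrium is p* = (1−D) − e/c; extinction occurs when this hits zero.
So D_crit = 1 − e/c = 1 − 0.06/0.40 = 1 − 0.1500 = 0.8500.
This equals the undisturbed p*, a classic result of Lande's extension.

0.850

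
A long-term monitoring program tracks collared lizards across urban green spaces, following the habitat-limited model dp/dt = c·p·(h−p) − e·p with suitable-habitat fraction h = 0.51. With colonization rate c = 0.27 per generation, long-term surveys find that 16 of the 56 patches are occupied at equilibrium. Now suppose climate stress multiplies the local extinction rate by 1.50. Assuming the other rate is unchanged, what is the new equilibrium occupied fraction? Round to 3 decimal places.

Observed p* = 16/56 = 0.28571.
Balance c(h−p*) = e gives e = 0.27×(0.51 − 0.28571) = 0.06056.
New p* = 0.51 − e/c = 0.51 − 0.09084/0.27000 = 0.17356.

0.174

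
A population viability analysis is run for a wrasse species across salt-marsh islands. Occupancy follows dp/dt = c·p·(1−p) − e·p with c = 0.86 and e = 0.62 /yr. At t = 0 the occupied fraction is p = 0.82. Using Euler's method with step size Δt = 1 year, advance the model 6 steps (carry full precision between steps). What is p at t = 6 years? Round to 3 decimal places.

Update rule: p ← p + [c·p·(1−p) − e·p]·Δt with Δt = 1.
step 1: Δp = -0.38146, p = 0.43854
step 2: Δp = -0.06014, p = 0.37839
step 3: Δp = -0.03232, p = 0.34607
step 4: Δp = -0.01994, p = 0.32613
step 5: Δp = -0.01320, p = 0.31293
step 6: Δp = -0.00911, p = 0.30382

0.304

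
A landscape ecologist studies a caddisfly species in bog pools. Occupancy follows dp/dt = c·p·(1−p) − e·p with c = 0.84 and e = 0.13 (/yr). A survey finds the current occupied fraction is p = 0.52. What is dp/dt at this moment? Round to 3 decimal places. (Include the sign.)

Colonization term: c·p·(1−p) = 0.84×0.52×0.4800 = 0.20966.
Extinction term: e·p = 0.06760.
dp/dt = 0.20966 − 0.06760 = 0.14206.

0.142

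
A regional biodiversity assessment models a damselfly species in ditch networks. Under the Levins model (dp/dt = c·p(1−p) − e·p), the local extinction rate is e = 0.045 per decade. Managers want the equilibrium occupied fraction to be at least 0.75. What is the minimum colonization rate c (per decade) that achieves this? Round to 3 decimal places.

p* = 1 − e/c ≥ 0.75 requires e/c ≤ 0.2500, i.e. c ≥ e/0.2500.
c_min = 0.045/0.2500 = 0.1800.

0.180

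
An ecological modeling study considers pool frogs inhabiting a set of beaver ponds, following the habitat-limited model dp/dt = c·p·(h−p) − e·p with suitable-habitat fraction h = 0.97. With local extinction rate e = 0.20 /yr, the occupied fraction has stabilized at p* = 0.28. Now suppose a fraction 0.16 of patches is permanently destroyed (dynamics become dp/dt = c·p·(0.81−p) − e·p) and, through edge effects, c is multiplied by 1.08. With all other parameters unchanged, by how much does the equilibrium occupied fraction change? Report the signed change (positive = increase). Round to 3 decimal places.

Balance c(h−p*) = e gives c = e/(0.97 − 0.28000) = 0.20/0.69000 = 0.28986.
New p* = 0.81 − e/c = 0.81 − 0.20000/0.31305 = 0.17112.
Δp* = 0.17112 − 0.28000 = -0.10888.

-0.109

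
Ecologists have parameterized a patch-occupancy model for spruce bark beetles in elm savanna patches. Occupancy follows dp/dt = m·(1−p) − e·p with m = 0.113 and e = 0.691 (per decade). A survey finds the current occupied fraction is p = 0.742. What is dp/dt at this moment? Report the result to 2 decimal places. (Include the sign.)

-0.48

Colonization term: m·(1−p) = 0.113×0.2580 = 0.02915.
Extinction term: e·p = 0.51272.
dp/dt = 0.02915 − 0.51272 = -0.48357.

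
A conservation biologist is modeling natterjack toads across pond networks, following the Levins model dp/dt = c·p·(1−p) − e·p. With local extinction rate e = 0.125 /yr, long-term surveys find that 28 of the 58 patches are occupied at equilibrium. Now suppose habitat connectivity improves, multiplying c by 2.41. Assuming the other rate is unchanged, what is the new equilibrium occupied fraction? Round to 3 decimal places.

0.785

Observed p* = 28/58 = 0.48276.
Balance c(1−p*) = e gives c = e/(1 − 0.48276) = 0.125/0.51724 = 0.24167.
New p* = 1 − e/c = 1 − 0.12500/0.58242 = 0.78538.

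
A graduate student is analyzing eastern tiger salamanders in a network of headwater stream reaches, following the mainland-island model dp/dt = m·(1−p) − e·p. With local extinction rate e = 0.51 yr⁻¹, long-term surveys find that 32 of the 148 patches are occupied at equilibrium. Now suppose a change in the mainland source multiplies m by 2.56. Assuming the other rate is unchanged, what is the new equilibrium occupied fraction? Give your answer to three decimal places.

Observed p* = 32/148 = 0.21622.
Balance m(1−p*) = e·p* gives m = e·p*/(1−p*) = 0.51×0.21622/0.78378 = 0.14069.
New p* = m/(m+e) = 0.36017/(0.36017+0.51000) = 0.41391.

0.414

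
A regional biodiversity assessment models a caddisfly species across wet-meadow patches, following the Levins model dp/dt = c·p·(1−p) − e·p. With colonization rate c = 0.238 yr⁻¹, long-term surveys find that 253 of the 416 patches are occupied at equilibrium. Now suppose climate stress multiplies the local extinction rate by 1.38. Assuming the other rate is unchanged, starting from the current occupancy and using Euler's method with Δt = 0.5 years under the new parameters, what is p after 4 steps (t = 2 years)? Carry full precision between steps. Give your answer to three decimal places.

Observed p* = 253/416 = 0.60817.
Balance c(1−p*) = e gives e = 0.238×(1 − 0.60817) = 0.09325.
Starting from p₀ = 0.60817; update p ← p + (dp/dt)·Δt with the new parameters.
t = 0.5: p = 0.60817 + (-0.01078) = 0.59740
t = 1: p = 0.59740 + (-0.00982) = 0.58758
t = 1.5: p = 0.58758 + (-0.00897) = 0.57861
t = 2: p = 0.57861 + (-0.00822) = 0.57039

0.570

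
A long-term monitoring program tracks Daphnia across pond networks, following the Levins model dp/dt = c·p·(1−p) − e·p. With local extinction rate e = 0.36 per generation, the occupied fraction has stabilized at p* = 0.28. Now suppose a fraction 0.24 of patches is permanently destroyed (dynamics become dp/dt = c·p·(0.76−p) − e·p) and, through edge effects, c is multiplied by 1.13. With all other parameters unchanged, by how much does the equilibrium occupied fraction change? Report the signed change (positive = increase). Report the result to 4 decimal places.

Balance c(1−p*) = e gives c = e/(1 − 0.28000) = 0.36/0.72000 = 0.50000.
New p* = 0.76 − e/c = 0.76 − 0.36000/0.56500 = 0.12283.
Δp* = 0.12283 − 0.28000 = -0.15717.

-0.1572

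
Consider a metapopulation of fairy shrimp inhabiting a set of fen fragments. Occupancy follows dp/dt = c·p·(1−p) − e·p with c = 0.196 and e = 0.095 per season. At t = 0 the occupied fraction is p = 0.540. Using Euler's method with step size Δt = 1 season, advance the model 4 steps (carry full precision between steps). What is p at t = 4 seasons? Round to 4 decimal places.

Update rule: p ← p + [c·p·(1−p) − e·p]·Δt with Δt = 1.
p: 0.54000 → 0.53739  (Δp = -0.00261)
p: 0.53739 → 0.53506  (Δp = -0.00233)
p: 0.53506 → 0.53299  (Δp = -0.00207)
p: 0.53299 → 0.53114  (Δp = -0.00185)

0.5311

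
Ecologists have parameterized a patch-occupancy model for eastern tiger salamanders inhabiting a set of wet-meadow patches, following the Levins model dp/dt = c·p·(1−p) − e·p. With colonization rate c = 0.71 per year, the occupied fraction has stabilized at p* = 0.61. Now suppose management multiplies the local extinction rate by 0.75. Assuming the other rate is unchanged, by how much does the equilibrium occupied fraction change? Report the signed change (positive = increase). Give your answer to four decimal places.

Balance c(1−p*) = e gives e = 0.71×(1 − 0.61000) = 0.27690.
New p* = 1 − e/c = 1 − 0.20767/0.71000 = 0.70751.
Δp* = 0.70751 − 0.61000 = +0.09751.

0.0975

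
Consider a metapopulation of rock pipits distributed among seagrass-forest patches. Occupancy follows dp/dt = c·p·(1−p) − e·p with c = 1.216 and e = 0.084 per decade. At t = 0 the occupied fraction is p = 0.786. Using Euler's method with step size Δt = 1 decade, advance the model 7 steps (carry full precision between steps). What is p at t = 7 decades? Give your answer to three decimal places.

0.931

Update rule: p ← p + [c·p·(1−p) − e·p]·Δt with Δt = 1.
step 1: Δp = +0.13851, p = 0.92451
step 2: Δp = +0.00721, p = 0.93172
step 3: Δp = -0.00090, p = 0.93082
step 4: Δp = +0.00012, p = 0.93094
step 5: Δp = -0.00002, p = 0.93092
step 6: Δp = +0.00000, p = 0.93092
step 7: Δp = -0.00000, p = 0.93092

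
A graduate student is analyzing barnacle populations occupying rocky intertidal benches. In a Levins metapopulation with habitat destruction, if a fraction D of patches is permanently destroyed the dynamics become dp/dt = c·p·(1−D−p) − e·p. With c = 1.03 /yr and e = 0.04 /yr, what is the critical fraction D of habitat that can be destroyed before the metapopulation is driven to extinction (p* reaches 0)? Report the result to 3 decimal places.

The nontrivial equilibrium is p* = (1−D) − e/c; extinction occurs when this hits zero.
So D_crit = 1 − e/c = 1 − 0.04/1.03 = 1 − 0.0388 = 0.9612.
Note this equals the original equilibrium occupancy — the Levins extinction-debt result.

0.961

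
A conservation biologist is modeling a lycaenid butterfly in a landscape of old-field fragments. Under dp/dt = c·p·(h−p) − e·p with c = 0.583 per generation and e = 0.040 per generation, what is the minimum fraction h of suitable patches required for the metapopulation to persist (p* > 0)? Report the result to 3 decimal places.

p* = h − e/c is positive only when h > e/c.
h_min = e/c = 0.040/0.583 = 0.0686.

0.069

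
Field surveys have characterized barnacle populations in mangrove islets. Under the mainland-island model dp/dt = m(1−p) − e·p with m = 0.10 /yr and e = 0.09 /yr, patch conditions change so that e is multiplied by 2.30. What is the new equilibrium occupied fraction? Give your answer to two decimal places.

0.33

Before: p* = 0.10/(0.10+0.09) = 0.5263.
After: m = 0.1, e = 0.207; p* = 0.1/0.3070 = 0.3257.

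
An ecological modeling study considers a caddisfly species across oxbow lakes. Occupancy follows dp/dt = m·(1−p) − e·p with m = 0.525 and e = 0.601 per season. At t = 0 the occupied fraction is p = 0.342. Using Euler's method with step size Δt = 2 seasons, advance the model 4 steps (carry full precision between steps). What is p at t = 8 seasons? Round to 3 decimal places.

0.161

Update rule: p ← p + [m·(1−p) − e·p]·Δt with Δt = 2.
p: 0.34200 → 0.62182  (Δp = +0.27982)
p: 0.62182 → 0.27149  (Δp = -0.35033)
p: 0.27149 → 0.71010  (Δp = +0.43861)
p: 0.71010 → 0.16096  (Δp = -0.54914)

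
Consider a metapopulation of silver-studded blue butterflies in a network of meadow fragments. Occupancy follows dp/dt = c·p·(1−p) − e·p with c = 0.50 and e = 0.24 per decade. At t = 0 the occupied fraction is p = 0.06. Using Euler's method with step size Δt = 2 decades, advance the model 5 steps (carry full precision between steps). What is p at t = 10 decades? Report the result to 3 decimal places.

Update rule: p ← p + [c·p·(1−p) − e·p]·Δt with Δt = 2.
step 1: Δp = +0.02760, p = 0.08760
step 2: Δp = +0.03788, p = 0.12548
step 3: Δp = +0.04950, p = 0.17498
step 4: Δp = +0.06037, p = 0.23535
step 5: Δp = +0.06699, p = 0.30235

0.302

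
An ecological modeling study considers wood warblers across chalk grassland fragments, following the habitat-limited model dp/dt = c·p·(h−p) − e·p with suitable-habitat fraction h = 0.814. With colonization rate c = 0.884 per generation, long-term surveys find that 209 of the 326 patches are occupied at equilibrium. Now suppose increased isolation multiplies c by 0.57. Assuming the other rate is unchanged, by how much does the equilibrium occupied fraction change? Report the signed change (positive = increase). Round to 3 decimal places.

-0.130

Observed p* = 209/326 = 0.64110.
Balance c(h−p*) = e gives e = 0.884×(0.814 − 0.64110) = 0.15284.
New p* = 0.814 − e/c = 0.814 − 0.15284/0.50388 = 0.51067.
Δp* = 0.51067 − 0.64110 = -0.13043.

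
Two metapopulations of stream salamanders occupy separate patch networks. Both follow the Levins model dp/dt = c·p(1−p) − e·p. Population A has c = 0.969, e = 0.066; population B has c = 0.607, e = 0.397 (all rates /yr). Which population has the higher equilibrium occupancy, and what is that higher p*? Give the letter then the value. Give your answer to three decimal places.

A, 0.932

A: p*_A = 1 − 0.066/0.969 = 0.9319.
B: p*_B = 1 − 0.397/0.607 = 0.3460.
A is higher at 0.9319.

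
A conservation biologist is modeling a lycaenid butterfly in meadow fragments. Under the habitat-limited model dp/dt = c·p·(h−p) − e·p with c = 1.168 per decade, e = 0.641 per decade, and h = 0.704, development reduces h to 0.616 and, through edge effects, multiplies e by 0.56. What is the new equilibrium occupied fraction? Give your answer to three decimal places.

Before: p* = h − e/c = 0.704 − 0.641/1.168 = 0.704 − 0.5488 = 0.1552.
After: c = 1.168, e = 0.35896, h = 0.616; p* = 0.616 − 0.35896/1.168 = 0.3087.

0.309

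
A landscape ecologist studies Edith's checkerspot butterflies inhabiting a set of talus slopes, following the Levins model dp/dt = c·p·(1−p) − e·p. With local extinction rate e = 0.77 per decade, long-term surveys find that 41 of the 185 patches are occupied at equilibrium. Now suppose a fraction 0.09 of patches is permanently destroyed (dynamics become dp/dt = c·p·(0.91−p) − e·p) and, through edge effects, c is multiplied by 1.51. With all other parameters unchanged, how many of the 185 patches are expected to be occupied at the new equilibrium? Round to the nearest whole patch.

73

Observed p* = 41/185 = 0.22162.
Balance c(1−p*) = e gives c = e/(1 − 0.22162) = 0.77/0.77838 = 0.98923.
New p* = 0.91 − e/c = 0.91 − 0.77000/1.49374 = 0.39452.
Expected occupied = 185 × 0.39452 = 72.99 ≈ 73.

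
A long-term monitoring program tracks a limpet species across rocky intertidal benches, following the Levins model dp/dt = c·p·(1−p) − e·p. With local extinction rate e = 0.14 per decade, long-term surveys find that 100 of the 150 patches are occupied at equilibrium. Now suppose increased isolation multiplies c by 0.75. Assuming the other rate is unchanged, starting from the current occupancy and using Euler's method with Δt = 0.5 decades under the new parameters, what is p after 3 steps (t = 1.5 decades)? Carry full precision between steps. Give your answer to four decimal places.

Observed p* = 100/150 = 0.66667.
Balance c(1−p*) = e gives c = e/(1 − 0.66667) = 0.14/0.33333 = 0.42000.
Starting from p₀ = 0.66667; update p ← p + (dp/dt)·Δt with the new parameters.
t = 0.5: p = 0.66667 + (-0.01167) = 0.65500
t = 1: p = 0.65500 + (-0.01026) = 0.64474
t = 1.5: p = 0.64474 + (-0.00906) = 0.63568

0.6357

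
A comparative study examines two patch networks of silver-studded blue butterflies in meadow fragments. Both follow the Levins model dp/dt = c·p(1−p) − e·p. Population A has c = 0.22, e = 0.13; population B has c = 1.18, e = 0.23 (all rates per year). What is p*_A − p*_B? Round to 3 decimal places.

-0.396

A: p*_A = 1 − 0.13/0.22 = 0.4091.
B: p*_B = 1 − 0.23/1.18 = 0.8051.
p*_A − p*_B = 0.4091 − 0.8051 = -0.3960.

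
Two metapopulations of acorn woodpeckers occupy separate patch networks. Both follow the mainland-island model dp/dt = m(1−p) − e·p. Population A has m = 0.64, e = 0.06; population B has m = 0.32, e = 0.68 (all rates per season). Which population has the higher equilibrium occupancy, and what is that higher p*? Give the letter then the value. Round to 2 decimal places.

A, 0.91

A: p*_A = m/(m+e) = 0.64/0.7000 = 0.9143.
B: p*_B = 0.32/1.0000 = 0.3200.
A is higher at 0.9143.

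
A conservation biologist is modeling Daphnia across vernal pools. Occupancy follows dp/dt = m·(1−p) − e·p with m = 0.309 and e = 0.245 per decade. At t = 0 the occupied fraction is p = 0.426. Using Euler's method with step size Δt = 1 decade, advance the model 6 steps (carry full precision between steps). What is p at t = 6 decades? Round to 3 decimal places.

0.557

Update rule: p ← p + [m·(1−p) − e·p]·Δt with Δt = 1.
p: 0.42600 → 0.49900  (Δp = +0.07300)
p: 0.49900 → 0.53155  (Δp = +0.03256)
p: 0.53155 → 0.54607  (Δp = +0.01452)
p: 0.54607 → 0.55255  (Δp = +0.00648)
p: 0.55255 → 0.55544  (Δp = +0.00289)
p: 0.55544 → 0.55672  (Δp = +0.00129)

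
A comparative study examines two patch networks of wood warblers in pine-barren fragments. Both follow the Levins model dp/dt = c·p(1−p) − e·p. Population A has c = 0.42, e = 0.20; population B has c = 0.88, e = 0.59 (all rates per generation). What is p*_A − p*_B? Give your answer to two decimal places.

0.19

A: p*_A = 1 − 0.20/0.42 = 0.5238.
B: p*_B = 1 − 0.59/0.88 = 0.3295.
p*_A − p*_B = 0.5238 − 0.3295 = 0.1943.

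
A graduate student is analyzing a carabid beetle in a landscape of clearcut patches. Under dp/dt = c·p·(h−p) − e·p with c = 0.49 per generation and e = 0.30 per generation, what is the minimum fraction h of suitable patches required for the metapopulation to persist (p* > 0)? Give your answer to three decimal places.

p* = h − e/c is positive only when h > e/c.
h_min = e/c = 0.30/0.49 = 0.6122.

0.612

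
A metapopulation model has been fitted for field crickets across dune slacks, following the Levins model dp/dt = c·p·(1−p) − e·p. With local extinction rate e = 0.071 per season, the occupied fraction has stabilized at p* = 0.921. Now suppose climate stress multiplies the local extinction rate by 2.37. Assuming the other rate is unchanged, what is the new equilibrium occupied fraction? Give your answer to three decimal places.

0.813

Balance c(1−p*) = e gives c = e/(1 − 0.92100) = 0.071/0.07900 = 0.89873.
New p* = 1 − e/c = 1 − 0.16827/0.89873 = 0.81277.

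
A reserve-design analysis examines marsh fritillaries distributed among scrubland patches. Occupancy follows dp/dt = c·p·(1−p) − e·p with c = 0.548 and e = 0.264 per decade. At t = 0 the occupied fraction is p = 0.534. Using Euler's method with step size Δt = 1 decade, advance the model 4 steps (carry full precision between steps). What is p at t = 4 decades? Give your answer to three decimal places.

0.522

Update rule: p ← p + [c·p·(1−p) − e·p]·Δt with Δt = 1.
t = 1: p = 0.53400 + (-0.00461) = 0.52939
t = 2: p = 0.52939 + (-0.00323) = 0.52616
t = 3: p = 0.52616 + (-0.00228) = 0.52388
t = 4: p = 0.52388 + (-0.00162) = 0.52226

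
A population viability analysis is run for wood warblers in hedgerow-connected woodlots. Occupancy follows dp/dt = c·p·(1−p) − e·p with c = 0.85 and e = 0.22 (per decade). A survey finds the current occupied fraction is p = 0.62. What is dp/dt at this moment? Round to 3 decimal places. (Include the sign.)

0.064

Colonization term: c·p·(1−p) = 0.85×0.62×0.3800 = 0.20026.
Extinction term: e·p = 0.13640.
dp/dt = 0.20026 − 0.13640 = 0.06386.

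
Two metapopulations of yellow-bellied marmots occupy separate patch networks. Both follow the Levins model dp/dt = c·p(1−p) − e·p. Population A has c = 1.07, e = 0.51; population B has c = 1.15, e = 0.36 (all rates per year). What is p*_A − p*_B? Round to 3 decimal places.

-0.164

A: p*_A = 1 − 0.51/1.07 = 0.5234.
B: p*_B = 1 − 0.36/1.15 = 0.6870.
p*_A − p*_B = 0.5234 − 0.6870 = -0.1636.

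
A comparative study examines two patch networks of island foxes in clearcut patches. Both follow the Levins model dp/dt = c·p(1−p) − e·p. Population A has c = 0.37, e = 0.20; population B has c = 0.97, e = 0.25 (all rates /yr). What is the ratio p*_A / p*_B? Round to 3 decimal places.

A: p*_A = 1 − 0.20/0.37 = 0.4595.
B: p*_B = 1 − 0.25/0.97 = 0.7423.
p*_A / p*_B = 0.4595/0.7423 = 0.6190.

0.619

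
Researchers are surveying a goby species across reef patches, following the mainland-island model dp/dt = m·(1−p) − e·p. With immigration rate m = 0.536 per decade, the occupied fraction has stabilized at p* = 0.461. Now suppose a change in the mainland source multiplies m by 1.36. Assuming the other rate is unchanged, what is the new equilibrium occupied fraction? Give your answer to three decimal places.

Balance m(1−p*) = e·p* gives e = m(1−p*)/p* = 0.536×0.53900/0.46100 = 0.62669.
New p* = m/(m+e) = 0.72896/(0.72896+0.62669) = 0.53772.

0.538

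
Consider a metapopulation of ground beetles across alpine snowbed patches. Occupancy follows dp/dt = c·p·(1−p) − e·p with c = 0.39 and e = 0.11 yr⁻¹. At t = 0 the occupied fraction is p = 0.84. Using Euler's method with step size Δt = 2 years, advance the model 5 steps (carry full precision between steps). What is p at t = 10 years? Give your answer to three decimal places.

0.719

Update rule: p ← p + [c·p·(1−p) − e·p]·Δt with Δt = 2.
  1  |  dp/dt·Δt = -0.079968  |  p_1 = 0.760032
  2  |  dp/dt·Δt = -0.024948  |  p_2 = 0.735084
  3  |  dp/dt·Δt = -0.009825  |  p_3 = 0.725259
  4  |  dp/dt·Δt = -0.004136  |  p_4 = 0.721124
  5  |  dp/dt·Δt = -0.001786  |  p_5 = 0.719338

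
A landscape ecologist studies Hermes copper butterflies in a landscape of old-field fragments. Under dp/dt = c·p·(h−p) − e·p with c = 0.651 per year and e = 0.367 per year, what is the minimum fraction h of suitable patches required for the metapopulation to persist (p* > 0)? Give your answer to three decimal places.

0.564

p* = h − e/c is positive only when h > e/c.
h_min = e/c = 0.367/0.651 = 0.5637.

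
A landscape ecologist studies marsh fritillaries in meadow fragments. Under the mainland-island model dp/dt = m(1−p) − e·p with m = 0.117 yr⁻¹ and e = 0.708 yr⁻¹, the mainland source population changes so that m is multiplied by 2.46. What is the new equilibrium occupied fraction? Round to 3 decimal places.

Before: p* = 0.117/(0.117+0.708) = 0.1418.
After: m = 0.28782, e = 0.708; p* = 0.28782/0.9958 = 0.2890.

0.289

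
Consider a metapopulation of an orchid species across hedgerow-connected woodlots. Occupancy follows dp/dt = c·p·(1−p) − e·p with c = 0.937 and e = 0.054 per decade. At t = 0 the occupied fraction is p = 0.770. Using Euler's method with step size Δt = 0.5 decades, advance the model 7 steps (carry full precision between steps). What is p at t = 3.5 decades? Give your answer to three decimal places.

0.938

Update rule: p ← p + [c·p·(1−p) − e·p]·Δt with Δt = 0.5.
t = 0.5: p = 0.77000 + (+0.06218) = 0.83218
t = 1: p = 0.83218 + (+0.04296) = 0.87514
t = 1.5: p = 0.87514 + (+0.02756) = 0.90270
t = 2: p = 0.90270 + (+0.01677) = 0.91948
t = 2.5: p = 0.91948 + (+0.00986) = 0.92934
t = 3: p = 0.92934 + (+0.00567) = 0.93501
t = 3.5: p = 0.93501 + (+0.00322) = 0.93824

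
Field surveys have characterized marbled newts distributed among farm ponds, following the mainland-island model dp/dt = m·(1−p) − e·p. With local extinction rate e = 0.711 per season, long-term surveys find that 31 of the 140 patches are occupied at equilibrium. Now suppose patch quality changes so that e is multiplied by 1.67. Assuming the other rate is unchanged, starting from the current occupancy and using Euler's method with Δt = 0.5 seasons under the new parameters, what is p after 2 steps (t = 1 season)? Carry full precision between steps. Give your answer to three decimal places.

0.153

Observed p* = 31/140 = 0.22143.
Balance m(1−p*) = e·p* gives m = e·p*/(1−p*) = 0.711×0.22143/0.77857 = 0.20221.
Starting from p₀ = 0.22143; update p ← p + (dp/dt)·Δt with the new parameters.
step 1: Δp = -0.05274, p = 0.16869
step 2: Δp = -0.01610, p = 0.15259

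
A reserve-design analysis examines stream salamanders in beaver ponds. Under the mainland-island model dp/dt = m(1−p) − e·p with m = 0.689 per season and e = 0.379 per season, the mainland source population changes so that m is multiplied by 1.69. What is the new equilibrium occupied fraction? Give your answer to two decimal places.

Before: p* = 0.689/(0.689+0.379) = 0.6451.
After: m = 1.16441, e = 0.379; p* = 1.16441/1.5434 = 0.7544.

0.75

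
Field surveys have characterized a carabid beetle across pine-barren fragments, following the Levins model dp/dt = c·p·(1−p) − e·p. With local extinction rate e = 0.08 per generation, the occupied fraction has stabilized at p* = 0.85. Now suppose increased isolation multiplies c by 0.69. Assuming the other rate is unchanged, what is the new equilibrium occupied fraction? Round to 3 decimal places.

Balance c(1−p*) = e gives c = e/(1 − 0.85000) = 0.08/0.15000 = 0.53333.
New p* = 1 − e/c = 1 − 0.08000/0.36800 = 0.78261.

0.783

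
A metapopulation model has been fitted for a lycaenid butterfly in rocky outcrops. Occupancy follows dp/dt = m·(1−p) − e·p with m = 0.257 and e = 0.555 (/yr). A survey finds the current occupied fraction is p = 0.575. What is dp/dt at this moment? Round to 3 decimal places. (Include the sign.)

-0.210

Colonization term: m·(1−p) = 0.257×0.4250 = 0.10923.
Extinction term: e·p = 0.31912.
dp/dt = 0.10923 − 0.31912 = -0.20990.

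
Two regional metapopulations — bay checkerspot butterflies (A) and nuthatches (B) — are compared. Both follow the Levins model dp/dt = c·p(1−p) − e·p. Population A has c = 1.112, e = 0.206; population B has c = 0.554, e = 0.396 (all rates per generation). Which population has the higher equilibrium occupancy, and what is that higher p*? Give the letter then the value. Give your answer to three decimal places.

A, 0.815

A: p*_A = 1 − 0.206/1.112 = 0.8147.
B: p*_B = 1 − 0.396/0.554 = 0.2852.
A is higher at 0.8147.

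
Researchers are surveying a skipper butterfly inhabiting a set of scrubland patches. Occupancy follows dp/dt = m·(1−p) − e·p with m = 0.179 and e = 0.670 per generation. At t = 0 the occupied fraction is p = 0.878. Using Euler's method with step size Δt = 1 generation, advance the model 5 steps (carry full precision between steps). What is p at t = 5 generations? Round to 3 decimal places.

Update rule: p ← p + [m·(1−p) − e·p]·Δt with Δt = 1.
  1  |  dp/dt·Δt = -0.566422  |  p_1 = 0.311578
  2  |  dp/dt·Δt = -0.085530  |  p_2 = 0.226048
  3  |  dp/dt·Δt = -0.012915  |  p_3 = 0.213133
  4  |  dp/dt·Δt = -0.001950  |  p_4 = 0.211183
  5  |  dp/dt·Δt = -0.000294  |  p_5 = 0.210889

0.211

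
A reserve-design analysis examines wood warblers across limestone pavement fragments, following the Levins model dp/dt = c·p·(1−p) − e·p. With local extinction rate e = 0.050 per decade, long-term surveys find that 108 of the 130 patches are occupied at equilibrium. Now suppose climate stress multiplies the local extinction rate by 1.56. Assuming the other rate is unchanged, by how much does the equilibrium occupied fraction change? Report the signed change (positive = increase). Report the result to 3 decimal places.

Observed p* = 108/130 = 0.83077.
Balance c(1−p*) = e gives c = e/(1 − 0.83077) = 0.050/0.16923 = 0.29546.
New p* = 1 − e/c = 1 − 0.07800/0.29546 = 0.73600.
Δp* = 0.73600 − 0.83077 = -0.09477.

-0.095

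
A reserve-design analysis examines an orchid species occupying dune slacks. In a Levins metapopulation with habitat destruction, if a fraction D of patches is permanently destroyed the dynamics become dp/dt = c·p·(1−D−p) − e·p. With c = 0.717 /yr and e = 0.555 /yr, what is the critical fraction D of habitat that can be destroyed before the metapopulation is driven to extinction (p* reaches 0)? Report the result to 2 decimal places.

The nontrivial equilibrium is p* = (1−D) − e/c; extinction occurs when this hits zero.
So D_crit = 1 − e/c = 1 − 0.555/0.717 = 1 − 0.7741 = 0.2259.
This equals the undisturbed p*, a classic result of Lande's extension.

0.23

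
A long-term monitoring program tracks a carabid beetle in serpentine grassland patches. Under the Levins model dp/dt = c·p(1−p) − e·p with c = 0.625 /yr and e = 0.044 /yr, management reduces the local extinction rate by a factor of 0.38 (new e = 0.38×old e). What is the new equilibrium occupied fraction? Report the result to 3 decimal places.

Before: p* = 1 − 0.044/0.625 = 0.9296.
After the change, c = 0.625, e = 0.01672, so p* = 1 − 0.01672/0.625 = 0.9732.

0.973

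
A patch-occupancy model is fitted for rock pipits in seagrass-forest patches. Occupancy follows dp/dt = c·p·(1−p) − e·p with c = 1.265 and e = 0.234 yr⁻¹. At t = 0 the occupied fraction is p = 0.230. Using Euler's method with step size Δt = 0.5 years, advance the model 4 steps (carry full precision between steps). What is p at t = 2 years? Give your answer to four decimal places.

0.6168

Update rule: p ← p + [c·p·(1−p) − e·p]·Δt with Δt = 0.5.
  1  |  dp/dt·Δt = +0.085106  |  p_1 = 0.315106
  2  |  dp/dt·Δt = +0.099635  |  p_2 = 0.414741
  3  |  dp/dt·Δt = +0.105003  |  p_3 = 0.519743
  4  |  dp/dt·Δt = +0.097068  |  p_4 = 0.616812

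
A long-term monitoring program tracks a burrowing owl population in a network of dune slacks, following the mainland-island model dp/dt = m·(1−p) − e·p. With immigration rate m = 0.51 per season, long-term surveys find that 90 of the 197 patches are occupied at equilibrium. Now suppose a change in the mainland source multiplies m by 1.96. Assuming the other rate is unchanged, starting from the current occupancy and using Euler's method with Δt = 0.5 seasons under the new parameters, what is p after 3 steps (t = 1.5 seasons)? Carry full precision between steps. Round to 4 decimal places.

0.6212

Observed p* = 90/197 = 0.45685.
Balance m(1−p*) = e·p* gives e = m(1−p*)/p* = 0.51×0.54315/0.45685 = 0.60633.
Starting from p₀ = 0.45685; update p ← p + (dp/dt)·Δt with the new parameters.
step 1: Δp = +0.13296, p = 0.58982
step 2: Δp = +0.02620, p = 0.61601
step 3: Δp = +0.00516, p = 0.62118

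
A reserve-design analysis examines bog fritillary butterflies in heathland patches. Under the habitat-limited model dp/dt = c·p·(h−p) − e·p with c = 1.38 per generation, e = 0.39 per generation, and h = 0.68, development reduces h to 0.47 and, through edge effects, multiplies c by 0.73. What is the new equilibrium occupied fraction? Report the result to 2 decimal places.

0.08

Before: p* = h − e/c = 0.68 − 0.39/1.38 = 0.68 − 0.2826 = 0.3974.
After: c = 1.0074, e = 0.39, h = 0.47; p* = 0.47 − 0.39/1.0074 = 0.0829.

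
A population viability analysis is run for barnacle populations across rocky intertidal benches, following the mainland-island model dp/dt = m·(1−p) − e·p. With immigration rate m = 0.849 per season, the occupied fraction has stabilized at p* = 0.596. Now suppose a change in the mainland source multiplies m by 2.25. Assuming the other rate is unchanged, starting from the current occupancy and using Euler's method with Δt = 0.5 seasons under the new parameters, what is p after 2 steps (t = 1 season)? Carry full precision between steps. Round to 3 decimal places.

Balance m(1−p*) = e·p* gives e = m(1−p*)/p* = 0.849×0.40400/0.59600 = 0.57550.
Starting from p₀ = 0.59600; update p ← p + (dp/dt)·Δt with the new parameters.
p: 0.59600 → 0.81037  (Δp = +0.21437)
p: 0.81037 → 0.75831  (Δp = -0.05207)

0.758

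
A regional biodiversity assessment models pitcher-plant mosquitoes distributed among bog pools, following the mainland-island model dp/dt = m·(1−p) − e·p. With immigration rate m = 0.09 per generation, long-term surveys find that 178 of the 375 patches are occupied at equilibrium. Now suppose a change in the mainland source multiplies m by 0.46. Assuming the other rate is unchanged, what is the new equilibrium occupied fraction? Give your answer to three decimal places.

0.294

Observed p* = 178/375 = 0.47467.
Balance m(1−p*) = e·p* gives e = m(1−p*)/p* = 0.09×0.52533/0.47467 = 0.09961.
New p* = m/(m+e) = 0.04140/(0.04140+0.09961) = 0.29360.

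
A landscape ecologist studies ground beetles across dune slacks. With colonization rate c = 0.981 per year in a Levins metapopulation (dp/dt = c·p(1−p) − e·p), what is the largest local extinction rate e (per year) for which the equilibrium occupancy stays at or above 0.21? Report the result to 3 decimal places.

1 − e/c ≥ 0.21 ⇒ e ≤ c(1 − 0.21) = 0.981 × 0.7900.
e_max = 0.7750.

0.775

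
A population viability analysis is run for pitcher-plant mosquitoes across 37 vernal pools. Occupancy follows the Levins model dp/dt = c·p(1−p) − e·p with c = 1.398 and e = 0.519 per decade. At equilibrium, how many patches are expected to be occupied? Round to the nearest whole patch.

23

p* = 1 − e/c = 1 − 0.519/1.398 = 0.6288.
Expected occupied patches = N × p* = 37 × 0.6288 = 23.26 ≈ 23.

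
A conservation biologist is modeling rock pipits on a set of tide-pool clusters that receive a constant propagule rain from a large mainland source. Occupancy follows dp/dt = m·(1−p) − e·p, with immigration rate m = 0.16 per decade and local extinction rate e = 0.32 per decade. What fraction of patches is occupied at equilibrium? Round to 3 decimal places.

Setting dp/dt = 0: m − m·p* = e·p*, so m = (m+e)·p*.
p* = m/(m+e) = 0.16/(0.16+0.32) = 0.16/0.4800 = 0.3333.

0.333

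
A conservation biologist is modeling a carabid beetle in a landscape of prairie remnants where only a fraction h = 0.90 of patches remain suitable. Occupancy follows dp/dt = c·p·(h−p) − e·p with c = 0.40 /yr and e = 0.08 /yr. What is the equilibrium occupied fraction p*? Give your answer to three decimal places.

Setting dp/dt = 0 and dividing by p* gives c·(h−p*) = e.
So p* = h − e/c = 0.90 − 0.08/0.40 = 0.90 − 0.2000 = 0.7000.

0.700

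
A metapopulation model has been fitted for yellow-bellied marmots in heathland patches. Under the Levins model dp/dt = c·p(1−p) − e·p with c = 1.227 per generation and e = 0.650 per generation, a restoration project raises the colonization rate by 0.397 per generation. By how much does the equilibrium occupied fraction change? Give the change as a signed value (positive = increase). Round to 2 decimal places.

0.13

Before: p* = 1 − 0.650/1.227 = 0.4703.
After the change, c = 1.624, e = 0.65, so p* = 1 − 0.65/1.624 = 0.5998.
Δp* = 0.5998 − 0.4703 = +0.1295.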